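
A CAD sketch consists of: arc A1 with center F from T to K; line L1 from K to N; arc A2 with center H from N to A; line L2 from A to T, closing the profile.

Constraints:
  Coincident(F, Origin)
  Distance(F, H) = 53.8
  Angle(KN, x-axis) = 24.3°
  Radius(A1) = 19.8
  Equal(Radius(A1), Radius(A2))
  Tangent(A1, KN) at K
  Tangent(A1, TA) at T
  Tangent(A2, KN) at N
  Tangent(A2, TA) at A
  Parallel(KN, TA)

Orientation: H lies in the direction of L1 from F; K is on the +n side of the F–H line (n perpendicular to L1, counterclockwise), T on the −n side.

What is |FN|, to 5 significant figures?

57.328

The slot axis is L1's direction at 24.3°, so u = (cos 24.3°, sin 24.3°) = (0.91140, 0.41151) and n = (−sin 24.3°, cos 24.3°) = (-0.41151, 0.91140). F is at the origin and H lies 53.8 along u from F, so H = 53.8·u = (49.033, 22.139). Tangency of A1 to both parallel lines with radius 19.8 puts K and T at F ± 19.8·n: K = (-8.1480, 18.046), T = (8.1480, -18.046). Equal radii place N and A the same way about H: N = H + 19.8·n = (40.886, 40.185), A = H − 19.8·n = (57.181, 4.0937). Then |FN| = |N − F| = 57.328.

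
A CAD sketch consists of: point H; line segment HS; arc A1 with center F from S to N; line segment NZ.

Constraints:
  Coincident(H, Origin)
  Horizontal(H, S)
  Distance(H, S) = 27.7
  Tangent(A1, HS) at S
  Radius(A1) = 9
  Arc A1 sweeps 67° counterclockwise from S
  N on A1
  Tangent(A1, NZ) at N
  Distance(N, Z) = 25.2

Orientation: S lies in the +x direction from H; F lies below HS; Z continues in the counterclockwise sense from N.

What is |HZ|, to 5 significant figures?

30.234

On A1, S sits at bearing 90° from F; a 67° counterclockwise sweep puts N at bearing 157°, so N = F + 9.0·(cos 157°, sin 157°) = (19.415, -5.4834). Tangency of A1 to NZ means the radius FN is perpendicular to NZ, so NZ runs along (−sin 157°, cos 157°); with |NZ| = 25.2, Z = (9.5690, -28.680). Then |HZ| = |Z − H| = 30.234.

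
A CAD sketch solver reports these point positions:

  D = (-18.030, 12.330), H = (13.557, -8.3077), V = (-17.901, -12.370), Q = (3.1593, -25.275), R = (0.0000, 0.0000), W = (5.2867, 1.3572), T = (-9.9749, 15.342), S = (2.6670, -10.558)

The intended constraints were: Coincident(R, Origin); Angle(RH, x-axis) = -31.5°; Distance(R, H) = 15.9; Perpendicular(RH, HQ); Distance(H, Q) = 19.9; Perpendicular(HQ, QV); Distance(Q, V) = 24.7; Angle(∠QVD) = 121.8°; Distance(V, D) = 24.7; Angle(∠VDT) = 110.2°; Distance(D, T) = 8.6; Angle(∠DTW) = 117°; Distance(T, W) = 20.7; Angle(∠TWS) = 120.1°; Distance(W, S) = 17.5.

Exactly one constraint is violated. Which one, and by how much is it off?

Distance(W, S) = 17.5 — off by 5.30.

R = (0.00, 0.00) ✓; RH at -31.50° ✓; |RH| = 15.90 ✓; ∠(RH, HQ) = 90.00° ✓; |HQ| = 19.90 ✓; ∠(HQ, QV) = 90.00° ✓; |QV| = 24.70 ✓; ∠QVD = 121.8° ✓; |VD| = 24.70 ✓; ∠VDT = 110.2° ✓; |DT| = 8.600 ✓; ∠DTW = 117.0° ✓; |TW| = 20.70 ✓; ∠TWS = 120.1° ✓; |WS| = 12.20 ✗.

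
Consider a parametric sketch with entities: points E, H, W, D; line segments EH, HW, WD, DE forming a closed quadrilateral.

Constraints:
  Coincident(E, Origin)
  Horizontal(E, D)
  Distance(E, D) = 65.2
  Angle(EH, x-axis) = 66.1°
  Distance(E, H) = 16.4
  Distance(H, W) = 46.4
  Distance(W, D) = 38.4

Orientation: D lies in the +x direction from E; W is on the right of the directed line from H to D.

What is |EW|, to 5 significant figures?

40.782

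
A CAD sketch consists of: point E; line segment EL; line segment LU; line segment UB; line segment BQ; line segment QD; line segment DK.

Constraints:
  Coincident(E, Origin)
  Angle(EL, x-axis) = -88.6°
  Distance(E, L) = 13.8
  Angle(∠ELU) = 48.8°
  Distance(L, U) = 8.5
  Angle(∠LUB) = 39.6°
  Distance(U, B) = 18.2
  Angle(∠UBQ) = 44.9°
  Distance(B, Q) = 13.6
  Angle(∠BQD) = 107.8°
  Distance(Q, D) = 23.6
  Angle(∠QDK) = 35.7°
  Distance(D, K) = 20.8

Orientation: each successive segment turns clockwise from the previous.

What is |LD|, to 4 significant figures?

20.08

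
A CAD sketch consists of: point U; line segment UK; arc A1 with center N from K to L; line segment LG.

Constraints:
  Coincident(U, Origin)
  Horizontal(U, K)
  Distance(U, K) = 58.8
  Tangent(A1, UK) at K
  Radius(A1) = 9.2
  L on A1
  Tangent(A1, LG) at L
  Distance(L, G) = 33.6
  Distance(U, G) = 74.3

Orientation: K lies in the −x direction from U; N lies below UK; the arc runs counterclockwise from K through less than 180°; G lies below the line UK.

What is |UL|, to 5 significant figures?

68.689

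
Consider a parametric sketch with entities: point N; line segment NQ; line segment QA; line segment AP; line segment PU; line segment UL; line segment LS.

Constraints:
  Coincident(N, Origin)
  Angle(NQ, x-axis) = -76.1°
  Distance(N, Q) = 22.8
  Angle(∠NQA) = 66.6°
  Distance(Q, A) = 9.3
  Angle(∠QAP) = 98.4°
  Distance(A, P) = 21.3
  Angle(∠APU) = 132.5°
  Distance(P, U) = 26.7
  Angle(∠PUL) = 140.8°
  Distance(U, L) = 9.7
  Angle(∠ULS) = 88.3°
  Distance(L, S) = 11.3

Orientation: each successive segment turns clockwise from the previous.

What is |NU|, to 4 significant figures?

24.84

N is at the origin; NQ runs at -76.1° with length 22.8, so Q = (5.477, -22.13). ∠NQA = 66.6° gives QA at 170.5° from the x-axis; with |QA| = 9.3, A = (-3.695, -20.60). ∠QAP = 98.4° gives AP at 88.90° from the x-axis; with |AP| = 21.3, P = (-3.286, 0.6987). ∠APU = 132.5° gives PU at 41.40° from the x-axis; with |PU| = 26.7, U = (16.74, 18.36). Then |NU| = |U − N| = 24.84.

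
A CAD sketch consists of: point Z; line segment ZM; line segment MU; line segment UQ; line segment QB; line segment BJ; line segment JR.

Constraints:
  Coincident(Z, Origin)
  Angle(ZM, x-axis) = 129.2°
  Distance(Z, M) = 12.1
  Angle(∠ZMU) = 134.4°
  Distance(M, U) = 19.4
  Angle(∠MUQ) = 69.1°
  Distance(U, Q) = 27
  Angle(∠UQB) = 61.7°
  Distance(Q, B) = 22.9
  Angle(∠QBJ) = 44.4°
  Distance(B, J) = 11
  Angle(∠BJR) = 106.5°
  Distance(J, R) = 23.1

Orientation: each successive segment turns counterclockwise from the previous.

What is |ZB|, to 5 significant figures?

3.3571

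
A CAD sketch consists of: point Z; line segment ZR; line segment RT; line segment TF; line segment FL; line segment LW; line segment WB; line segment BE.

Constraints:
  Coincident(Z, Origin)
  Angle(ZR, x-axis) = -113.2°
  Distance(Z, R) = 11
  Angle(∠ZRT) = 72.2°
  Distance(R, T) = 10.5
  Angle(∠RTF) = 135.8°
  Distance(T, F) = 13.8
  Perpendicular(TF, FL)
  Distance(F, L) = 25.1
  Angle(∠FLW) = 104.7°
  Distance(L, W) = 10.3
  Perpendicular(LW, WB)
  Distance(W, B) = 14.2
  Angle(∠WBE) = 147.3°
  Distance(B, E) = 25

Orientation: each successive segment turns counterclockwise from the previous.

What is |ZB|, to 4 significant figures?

2.457

Z is at the origin; ZR runs at -113.2° with length 11.0, so R = (-4.333, -10.11). ∠ZRT = 72.2° gives RT at -5.400° from the x-axis; with |RT| = 10.5, T = (6.120, -11.10). ∠RTF = 135.8° gives TF at 38.80° from the x-axis; with |TF| = 13.8, F = (16.87, -2.451). The perpendicularity gives FL at right angles to TF, so FL runs at 128.8°; with |FL| = 25.1, L = (1.147, 17.11). ∠FLW = 104.7° gives LW at -155.9° from the x-axis; with |LW| = 10.3, W = (-8.255, 12.90). The perpendicularity gives WB at right angles to LW, so WB runs at -65.90°; with |WB| = 14.2, B = (-2.457, -0.05816). Then |ZB| = |B − Z| = 2.457.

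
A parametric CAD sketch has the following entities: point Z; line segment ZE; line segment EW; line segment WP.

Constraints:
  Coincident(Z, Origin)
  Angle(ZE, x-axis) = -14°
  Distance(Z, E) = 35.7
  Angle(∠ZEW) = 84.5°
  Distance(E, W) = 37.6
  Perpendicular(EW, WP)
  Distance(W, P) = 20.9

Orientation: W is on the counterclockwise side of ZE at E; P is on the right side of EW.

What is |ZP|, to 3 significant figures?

66.0

Z is at the origin; ZE runs at -14.0° with length 35.7, so E = 35.7·(cos -14.0°, sin -14.0°) = (34.6, -8.64). ∠ZEW = 84.5°, so EW runs at -14.0° + (180° − 84.5°) = 81.5° from the x-axis; with |EW| = 37.6, W = E + 37.6·(cos 81.5°, sin 81.5°) = (40.2, 28.6). EW ⟂ WP; with |WP| = 20.9 on the right of EW, P = W + 20.9·(0.989, -0.148) = (60.9, 25.5). Then |ZP| = |P − Z| = 66.0.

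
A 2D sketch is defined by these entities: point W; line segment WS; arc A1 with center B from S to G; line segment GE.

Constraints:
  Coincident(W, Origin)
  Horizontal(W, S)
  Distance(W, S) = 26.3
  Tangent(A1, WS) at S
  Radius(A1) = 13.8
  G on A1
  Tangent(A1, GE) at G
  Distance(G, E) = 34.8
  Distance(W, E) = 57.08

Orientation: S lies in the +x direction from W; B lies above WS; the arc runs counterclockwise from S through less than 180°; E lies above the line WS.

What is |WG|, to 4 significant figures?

43.47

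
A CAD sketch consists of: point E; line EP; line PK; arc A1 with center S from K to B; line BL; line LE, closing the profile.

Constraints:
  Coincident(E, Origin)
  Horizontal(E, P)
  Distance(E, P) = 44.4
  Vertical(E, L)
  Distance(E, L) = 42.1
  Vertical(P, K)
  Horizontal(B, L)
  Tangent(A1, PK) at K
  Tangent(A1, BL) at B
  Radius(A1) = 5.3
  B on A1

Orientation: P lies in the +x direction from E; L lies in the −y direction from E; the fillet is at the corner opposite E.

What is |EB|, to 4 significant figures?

57.46

The virtual corner opposite E is at (44.40, -42.10). Since A1 is tangent to PK there, SK ⟂ PK and the tangent condition forces SB to be normal to BL, with radius 5.3, so the center S sits 5.3 in from both sides at S = (39.10, -36.80). That places the tangent points at K = (44.40, -36.80) on PK and B = (39.10, -42.10) on BL. Then |EB| = |B − E| = 57.46.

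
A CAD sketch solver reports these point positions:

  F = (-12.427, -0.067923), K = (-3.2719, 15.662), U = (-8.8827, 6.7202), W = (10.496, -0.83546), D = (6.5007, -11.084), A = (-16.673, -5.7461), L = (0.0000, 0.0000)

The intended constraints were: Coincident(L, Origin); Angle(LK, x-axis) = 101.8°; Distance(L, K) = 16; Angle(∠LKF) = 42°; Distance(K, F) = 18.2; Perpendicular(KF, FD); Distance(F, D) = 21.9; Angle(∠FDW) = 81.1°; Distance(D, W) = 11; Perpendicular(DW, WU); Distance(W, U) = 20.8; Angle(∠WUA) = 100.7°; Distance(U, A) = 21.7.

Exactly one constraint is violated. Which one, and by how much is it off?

Distance(U, A) = 21.7 — off by 7.00.

L = (0.00, 0.00) ✓; LK at 101.8° ✓; |LK| = 16.00 ✓; ∠LKF = 42.00° ✓; |KF| = 18.20 ✓; ∠(KF, FD) = 90.00° ✓; |FD| = 21.90 ✓; ∠FDW = 81.10° ✓; |DW| = 11.00 ✓; ∠(DW, WU) = 90.00° ✓; |WU| = 20.80 ✓; ∠WUA = 100.7° ✓; |UA| = 14.70 ✗.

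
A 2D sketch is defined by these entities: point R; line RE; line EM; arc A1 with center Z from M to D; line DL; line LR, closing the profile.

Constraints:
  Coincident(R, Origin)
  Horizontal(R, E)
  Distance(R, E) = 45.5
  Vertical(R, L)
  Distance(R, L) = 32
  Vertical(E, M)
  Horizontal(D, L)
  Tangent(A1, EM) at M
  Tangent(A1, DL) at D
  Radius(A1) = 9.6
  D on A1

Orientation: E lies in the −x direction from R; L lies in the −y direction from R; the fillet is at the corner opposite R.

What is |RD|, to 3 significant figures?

48.1

R is at the origin; R and E share the same y with |RE| = 45.5 and E on the −x side, so E = (-45.5, 0.00). RL is vertical with |RL| = 32.0 and L on the −y side, so L = (0.00, -32.0). The virtual corner opposite R is at (-45.5, -32.0). Since A1 is tangent to EM there, ZM ⟂ EM and since A1 is tangent to DL there, ZD ⟂ DL, with radius 9.6, so the center Z sits 9.6 in from both sides at Z = (-35.9, -22.4). That places the tangent points at M = (-45.5, -22.4) on EM and D = (-35.9, -32.0) on DL. Then |RD| = |D − R| = 48.1.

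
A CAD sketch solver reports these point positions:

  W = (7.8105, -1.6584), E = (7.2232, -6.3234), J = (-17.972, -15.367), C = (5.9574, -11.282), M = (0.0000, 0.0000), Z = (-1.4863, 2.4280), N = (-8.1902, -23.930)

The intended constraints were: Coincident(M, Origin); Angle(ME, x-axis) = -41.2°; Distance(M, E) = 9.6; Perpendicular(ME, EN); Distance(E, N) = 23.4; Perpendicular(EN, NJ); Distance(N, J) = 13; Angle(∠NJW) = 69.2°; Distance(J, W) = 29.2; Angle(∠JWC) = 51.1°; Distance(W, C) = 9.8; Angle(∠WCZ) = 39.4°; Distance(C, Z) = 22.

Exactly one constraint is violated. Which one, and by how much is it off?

Distance(C, Z) = 22 — off by 6.40.

M = (0.00, 0.00) ✓; ME at -41.20° ✓; |ME| = 9.600 ✓; ∠(ME, EN) = 90.00° ✓; |EN| = 23.40 ✓; ∠(EN, NJ) = 90.00° ✓; |NJ| = 13.00 ✓; ∠NJW = 69.20° ✓; |JW| = 29.20 ✓; ∠JWC = 51.10° ✓; |WC| = 9.800 ✓; ∠WCZ = 39.40° ✓; |CZ| = 15.60 ✗.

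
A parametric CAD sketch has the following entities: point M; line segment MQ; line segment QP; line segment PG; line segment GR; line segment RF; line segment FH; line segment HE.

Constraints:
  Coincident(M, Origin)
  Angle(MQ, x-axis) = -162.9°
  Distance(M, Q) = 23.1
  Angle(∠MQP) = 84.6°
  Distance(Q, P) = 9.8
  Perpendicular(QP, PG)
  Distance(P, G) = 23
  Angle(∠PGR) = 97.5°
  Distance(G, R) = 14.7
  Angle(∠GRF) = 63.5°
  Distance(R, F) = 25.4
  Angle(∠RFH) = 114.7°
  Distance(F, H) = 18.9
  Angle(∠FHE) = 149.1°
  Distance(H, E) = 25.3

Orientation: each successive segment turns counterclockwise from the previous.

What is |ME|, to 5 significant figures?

44.999

∠RFH = 114.7° gives FH at -73.200° from the x-axis; with |FH| = 18.9, H = (-14.445, -27.769). ∠FHE = 149.1° gives HE at -42.300° from the x-axis; with |HE| = 25.3, E = (4.2680, -44.797). Then |ME| = |E − M| = 44.999.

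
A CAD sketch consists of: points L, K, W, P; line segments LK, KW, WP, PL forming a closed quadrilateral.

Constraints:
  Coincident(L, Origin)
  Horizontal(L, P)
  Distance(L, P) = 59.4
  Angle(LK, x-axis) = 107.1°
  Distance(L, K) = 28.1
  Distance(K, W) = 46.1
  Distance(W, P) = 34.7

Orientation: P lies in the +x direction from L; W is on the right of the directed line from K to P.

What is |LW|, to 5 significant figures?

25.555

L is at the origin; LP is horizontal with |LP| = 59.4 and P in +x, so P = (59.4, 0). LK runs at 107.1° with |LK| = 28.1, so K = (-8.2625, 26.858). W is determined by |KW| = 46.1 and |WP| = 34.7 together: it lies at the intersection of circle(K, 46.1) and circle(P, 34.7). With |KP| = 72.798, the foot of the radical line on KP is 42.726 from K and the perpendicular offset is √(46.1² − 42.726²) = 17.313. Taking the right-of-KP solution: W = (25.062, -4.9967).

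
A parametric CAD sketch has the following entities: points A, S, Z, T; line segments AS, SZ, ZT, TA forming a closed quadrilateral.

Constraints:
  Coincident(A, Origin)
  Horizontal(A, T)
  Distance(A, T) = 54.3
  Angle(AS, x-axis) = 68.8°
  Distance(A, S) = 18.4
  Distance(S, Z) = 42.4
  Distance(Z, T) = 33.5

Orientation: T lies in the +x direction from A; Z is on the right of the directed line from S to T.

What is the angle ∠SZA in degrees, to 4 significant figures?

24.81°

A is at the origin; A and T share the same y with |AT| = 54.3 and T in +x, so T = (54.3, 0). AS runs at 68.8° with |AS| = 18.4, so S = (6.654, 17.15). Z is determined by |SZ| = 42.4 and |ZT| = 33.5 together: it lies at the intersection of circle(S, 42.4) and circle(T, 33.5). With |ST| = 50.64, the foot of the radical line on ST is 31.99 from S and the perpendicular offset is √(42.4² − 31.99²) = 27.83. Taking the right-of-ST solution: Z = (27.33, -19.86).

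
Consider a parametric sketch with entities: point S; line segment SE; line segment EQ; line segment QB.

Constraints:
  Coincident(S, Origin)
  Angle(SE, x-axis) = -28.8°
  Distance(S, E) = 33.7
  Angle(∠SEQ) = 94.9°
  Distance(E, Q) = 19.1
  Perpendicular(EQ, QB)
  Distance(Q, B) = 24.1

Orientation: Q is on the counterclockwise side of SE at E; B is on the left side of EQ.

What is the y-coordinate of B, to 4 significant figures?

13.03

S is at the origin; SE runs at -28.8° with length 33.7, so E = 33.7·(cos -28.8°, sin -28.8°) = (29.53, -16.24). ∠SEQ = 94.9°, so EQ runs at -28.8° + (180° − 94.9°) = 56.30° from the x-axis; with |EQ| = 19.1, Q = E + 19.1·(cos 56.30°, sin 56.30°) = (40.13, -0.3448). EQ ⟂ QB; with |QB| = 24.1 on the left of EQ, B = Q + 24.1·(-0.8320, 0.5548) = (20.08, 13.03). So B.y = 13.03.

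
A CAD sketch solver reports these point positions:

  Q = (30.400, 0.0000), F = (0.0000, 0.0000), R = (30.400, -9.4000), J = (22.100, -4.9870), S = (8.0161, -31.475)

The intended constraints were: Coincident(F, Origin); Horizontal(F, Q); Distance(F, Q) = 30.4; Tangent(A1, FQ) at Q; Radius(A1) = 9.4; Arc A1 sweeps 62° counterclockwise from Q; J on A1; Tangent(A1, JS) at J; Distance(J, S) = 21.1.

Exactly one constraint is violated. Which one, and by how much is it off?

Distance(J, S) = 21.1 — off by 8.90.

F = (0.00, 0.00) ✓; F.y = 0.00, Q.y = 0.00 ✓; |FQ| = 30.40 ✓; ∠(RQ, QF) = 90.00° ✓; |RQ| = 9.400 ✓; bearing(R→J) − bearing(R→Q) = 62.00° ✓; |RJ| = 9.400 ✓; ∠(RJ, JS) = 90.00° ✓; |JS| = 30.00 ✗.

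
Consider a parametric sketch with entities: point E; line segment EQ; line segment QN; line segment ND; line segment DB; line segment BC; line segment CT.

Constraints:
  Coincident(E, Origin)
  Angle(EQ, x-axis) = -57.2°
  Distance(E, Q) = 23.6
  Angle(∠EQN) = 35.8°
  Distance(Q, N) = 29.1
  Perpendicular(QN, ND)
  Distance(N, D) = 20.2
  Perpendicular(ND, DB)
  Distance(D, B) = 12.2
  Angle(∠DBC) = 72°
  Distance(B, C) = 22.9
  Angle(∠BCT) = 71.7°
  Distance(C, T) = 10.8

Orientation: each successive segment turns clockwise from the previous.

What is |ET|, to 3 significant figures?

16.3

E is at the origin; EQ runs at -57.2° with length 23.6, so Q = (12.8, -19.8). ∠EQN = 35.8° gives QN at 159° from the x-axis; with |QN| = 29.1, N = (-14.3, -9.22). QN ⟂ ND, so ND runs at 68.6°; with |ND| = 20.2, D = (-6.94, 9.59). The perpendicularity gives DB at right angles to ND, so DB runs at -21.4°; with |DB| = 12.2, B = (4.42, 5.14). ∠DBC = 72.0° gives BC at -129° from the x-axis; with |BC| = 22.9, C = (-10.1, -12.6). ∠BCT = 71.7° gives CT at 122° from the x-axis; with |CT| = 10.8, T = (-15.9, -3.43). Then |ET| = |T − E| = 16.3.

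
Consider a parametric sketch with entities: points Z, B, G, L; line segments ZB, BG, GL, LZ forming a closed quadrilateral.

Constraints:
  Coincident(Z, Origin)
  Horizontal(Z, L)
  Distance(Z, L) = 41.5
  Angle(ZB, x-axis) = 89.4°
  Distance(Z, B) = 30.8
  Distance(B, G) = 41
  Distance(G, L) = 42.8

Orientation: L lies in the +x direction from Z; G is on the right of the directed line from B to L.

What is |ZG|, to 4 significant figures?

10.20

Z is at the origin; ZL is horizontal with |ZL| = 41.5 and L in +x, so L = (41.5, 0). ZB runs at 89.4° with |ZB| = 30.8, so B = (0.3225, 30.80). G is determined by |BG| = 41.0 and |GL| = 42.8 together: it lies at the intersection of circle(B, 41.0) and circle(L, 42.8). With |BL| = 51.42, the foot of the radical line on BL is 24.24 from B and the perpendicular offset is √(41.0² − 24.24²) = 33.06. Taking the right-of-BL solution: G = (-0.06685, -10.20).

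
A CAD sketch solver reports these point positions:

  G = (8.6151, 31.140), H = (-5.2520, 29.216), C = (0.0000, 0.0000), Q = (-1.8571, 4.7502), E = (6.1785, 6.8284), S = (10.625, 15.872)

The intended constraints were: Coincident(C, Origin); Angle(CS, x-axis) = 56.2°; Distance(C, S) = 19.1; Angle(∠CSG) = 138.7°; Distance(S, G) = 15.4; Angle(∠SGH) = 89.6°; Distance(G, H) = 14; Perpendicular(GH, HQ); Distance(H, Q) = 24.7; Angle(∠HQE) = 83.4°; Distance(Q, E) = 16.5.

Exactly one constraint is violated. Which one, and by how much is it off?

Distance(Q, E) = 16.5 — off by 8.20.

C = (0.00, 0.00) ✓; CS at 56.20° ✓; |CS| = 19.10 ✓; ∠CSG = 138.7° ✓; |SG| = 15.40 ✓; ∠SGH = 89.60° ✓; |GH| = 14.00 ✓; ∠(GH, HQ) = 90.00° ✓; |HQ| = 24.70 ✓; ∠HQE = 83.40° ✓; |QE| = 8.300 ✗.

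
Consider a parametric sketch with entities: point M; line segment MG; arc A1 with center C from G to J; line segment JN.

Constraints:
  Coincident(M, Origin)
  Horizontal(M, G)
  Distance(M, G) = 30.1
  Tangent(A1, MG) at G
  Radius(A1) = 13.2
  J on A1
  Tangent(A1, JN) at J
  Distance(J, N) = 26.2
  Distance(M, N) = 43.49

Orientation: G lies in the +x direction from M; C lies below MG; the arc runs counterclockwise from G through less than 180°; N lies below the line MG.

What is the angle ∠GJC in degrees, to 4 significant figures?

44.21°

M is at the origin; M and G share the same y with |MG| = 30.1 and G on the +x side, so G = (30.10, 0.000). The tangent condition forces CG to be normal to MG, so C = G + (0, -13.2) = (30.10, -13.20). Since CJ ⟂ JN (tangency), |CN| = √(13.2² + 26.2²) = 29.34 regardless of where J sits on A1. So N lies on both circle(M, 43.49) and circle(C, 29.34); the below-MG intersection is N = (17.63, -39.76). J is the foot of the tangent from N: J = (16.91, -13.57).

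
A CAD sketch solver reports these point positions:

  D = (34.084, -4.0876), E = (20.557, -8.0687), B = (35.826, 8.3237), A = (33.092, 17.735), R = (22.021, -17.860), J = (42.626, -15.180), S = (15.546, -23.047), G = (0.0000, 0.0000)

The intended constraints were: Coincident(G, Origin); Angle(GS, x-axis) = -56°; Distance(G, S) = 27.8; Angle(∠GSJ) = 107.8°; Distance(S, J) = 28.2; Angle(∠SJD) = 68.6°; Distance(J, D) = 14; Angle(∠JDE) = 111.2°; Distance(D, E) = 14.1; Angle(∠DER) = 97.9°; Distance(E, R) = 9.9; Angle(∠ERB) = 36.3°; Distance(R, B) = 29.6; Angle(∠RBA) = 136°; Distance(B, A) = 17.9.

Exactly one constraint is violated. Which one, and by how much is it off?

Distance(B, A) = 17.9 — off by 8.10.

G = (0.00, 0.00) ✓; GS at -56.00° ✓; |GS| = 27.80 ✓; ∠GSJ = 107.8° ✓; |SJ| = 28.20 ✓; ∠SJD = 68.60° ✓; |JD| = 14.00 ✓; ∠JDE = 111.2° ✓; |DE| = 14.10 ✓; ∠DER = 97.90° ✓; |ER| = 9.900 ✓; ∠ERB = 36.30° ✓; |RB| = 29.60 ✓; ∠RBA = 136.0° ✓; |BA| = 9.800 ✗.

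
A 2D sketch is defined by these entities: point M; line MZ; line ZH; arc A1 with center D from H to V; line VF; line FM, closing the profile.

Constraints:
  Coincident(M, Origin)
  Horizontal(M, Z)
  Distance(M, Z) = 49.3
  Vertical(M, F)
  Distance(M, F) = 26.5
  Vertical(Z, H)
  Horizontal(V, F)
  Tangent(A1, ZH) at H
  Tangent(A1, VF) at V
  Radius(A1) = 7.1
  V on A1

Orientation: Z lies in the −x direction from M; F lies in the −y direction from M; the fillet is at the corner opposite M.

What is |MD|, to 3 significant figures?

46.4

M and F share the same x with |MF| = 26.5 and F on the −y side, so F = (0.00, -26.5). The virtual corner opposite M is at (-49.3, -26.5). Tangency of A1 to ZH means the radius DH is perpendicular to ZH and the tangent condition forces DV to be normal to VF, with radius 7.1, so the center D sits 7.1 in from both sides at D = (-42.2, -19.4). Then |MD| = |D − M| = 46.4.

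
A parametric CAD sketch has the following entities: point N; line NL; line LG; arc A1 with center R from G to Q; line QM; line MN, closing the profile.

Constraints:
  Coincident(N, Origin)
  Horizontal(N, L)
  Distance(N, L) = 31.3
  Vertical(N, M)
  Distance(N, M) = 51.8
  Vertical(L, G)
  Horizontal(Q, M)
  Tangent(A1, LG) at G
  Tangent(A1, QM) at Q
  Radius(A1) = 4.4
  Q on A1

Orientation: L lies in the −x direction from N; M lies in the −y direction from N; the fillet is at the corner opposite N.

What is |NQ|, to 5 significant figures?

58.368

N is at the origin; NL is horizontal with |NL| = 31.3 and L on the −x side, so L = (-31.300, 0.0000). NM is vertical with |NM| = 51.8 and M on the −y side, so M = (0.0000, -51.800). The virtual corner opposite N is at (-31.300, -51.800). A1 meets LG tangentially, so RG is at right angles to LG and the tangent condition forces RQ to be normal to QM, with radius 4.4, so the center R sits 4.4 in from both sides at R = (-26.900, -47.400). That places the tangent points at G = (-31.300, -47.400) on LG and Q = (-26.900, -51.800) on QM. Then |NQ| = |Q − N| = 58.368.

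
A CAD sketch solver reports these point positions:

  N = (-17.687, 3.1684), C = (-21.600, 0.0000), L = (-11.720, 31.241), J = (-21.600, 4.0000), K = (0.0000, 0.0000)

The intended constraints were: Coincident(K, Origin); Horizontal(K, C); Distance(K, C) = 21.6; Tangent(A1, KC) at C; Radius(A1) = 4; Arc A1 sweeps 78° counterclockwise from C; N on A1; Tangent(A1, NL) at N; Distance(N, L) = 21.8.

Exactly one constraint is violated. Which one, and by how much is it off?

Distance(N, L) = 21.8 — off by 6.90.

K = (0.00, 0.00) ✓; K.y = 0.00, C.y = 0.00 ✓; |KC| = 21.60 ✓; ∠(JC, CK) = 90.00° ✓; |JC| = 4.000 ✓; bearing(J→N) − bearing(J→C) = 78.00° ✓; |JN| = 4.000 ✓; ∠(JN, NL) = 90.00° ✓; |NL| = 28.70 ✗.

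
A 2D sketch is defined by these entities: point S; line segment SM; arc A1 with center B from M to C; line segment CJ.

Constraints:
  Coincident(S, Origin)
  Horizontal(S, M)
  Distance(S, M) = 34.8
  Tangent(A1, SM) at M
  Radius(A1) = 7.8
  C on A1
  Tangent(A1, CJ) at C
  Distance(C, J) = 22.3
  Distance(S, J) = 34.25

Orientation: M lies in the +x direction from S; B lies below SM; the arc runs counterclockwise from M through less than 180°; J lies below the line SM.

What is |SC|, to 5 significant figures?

27.884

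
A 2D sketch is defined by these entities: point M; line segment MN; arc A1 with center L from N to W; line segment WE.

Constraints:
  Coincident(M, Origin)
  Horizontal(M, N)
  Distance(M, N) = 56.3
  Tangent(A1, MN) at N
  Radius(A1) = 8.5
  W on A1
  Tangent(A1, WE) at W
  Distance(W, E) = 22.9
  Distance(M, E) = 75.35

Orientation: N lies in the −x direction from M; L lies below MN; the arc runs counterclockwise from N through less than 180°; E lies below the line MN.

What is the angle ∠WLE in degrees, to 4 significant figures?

69.64°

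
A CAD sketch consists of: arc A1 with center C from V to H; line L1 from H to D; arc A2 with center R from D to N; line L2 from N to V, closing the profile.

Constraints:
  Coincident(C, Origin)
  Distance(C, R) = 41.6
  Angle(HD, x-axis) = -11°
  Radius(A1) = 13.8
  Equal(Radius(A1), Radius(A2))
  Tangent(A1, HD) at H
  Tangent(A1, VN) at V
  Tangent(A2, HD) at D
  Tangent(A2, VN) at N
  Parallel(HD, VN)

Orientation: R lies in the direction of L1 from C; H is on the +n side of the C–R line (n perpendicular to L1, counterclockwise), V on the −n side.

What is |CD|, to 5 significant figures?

43.829

The slot axis is L1's direction at -11.0°, so u = (cos -11.0°, sin -11.0°) = (0.98163, -0.19081) and n = (−sin -11.0°, cos -11.0°) = (0.19081, 0.98163). C is at the origin and R lies 41.6 along u from C, so R = 41.6·u = (40.836, -7.9377). Tangency of A1 to both parallel lines with radius 13.8 puts H and V at C ± 13.8·n: H = (2.6332, 13.546), V = (-2.6332, -13.546). Equal radii place D and N the same way about R: D = R + 13.8·n = (43.469, 5.6088), N = R − 13.8·n = (38.203, -21.484). Then |CD| = |D − C| = 43.829.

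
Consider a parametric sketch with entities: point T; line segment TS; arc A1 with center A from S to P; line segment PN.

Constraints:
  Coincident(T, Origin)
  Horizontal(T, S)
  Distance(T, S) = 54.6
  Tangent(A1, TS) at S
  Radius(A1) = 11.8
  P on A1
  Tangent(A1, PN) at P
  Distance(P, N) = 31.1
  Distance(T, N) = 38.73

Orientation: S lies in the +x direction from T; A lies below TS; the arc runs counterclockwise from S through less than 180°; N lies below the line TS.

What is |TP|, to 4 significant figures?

45.60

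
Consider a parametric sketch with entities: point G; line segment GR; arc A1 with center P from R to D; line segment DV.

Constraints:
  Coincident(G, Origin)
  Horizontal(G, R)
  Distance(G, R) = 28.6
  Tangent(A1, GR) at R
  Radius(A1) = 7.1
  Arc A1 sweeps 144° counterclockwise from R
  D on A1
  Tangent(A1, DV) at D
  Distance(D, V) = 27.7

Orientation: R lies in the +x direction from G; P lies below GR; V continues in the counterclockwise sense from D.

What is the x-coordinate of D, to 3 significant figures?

24.4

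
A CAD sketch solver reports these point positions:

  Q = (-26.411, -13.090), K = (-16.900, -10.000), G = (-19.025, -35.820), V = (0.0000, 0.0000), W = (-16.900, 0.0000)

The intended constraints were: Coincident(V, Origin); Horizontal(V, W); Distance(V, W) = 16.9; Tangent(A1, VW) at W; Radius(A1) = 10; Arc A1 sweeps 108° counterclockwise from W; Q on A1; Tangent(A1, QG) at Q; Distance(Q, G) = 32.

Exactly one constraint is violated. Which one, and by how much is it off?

Distance(Q, G) = 32 — off by 8.10.

V = (0.00, 0.00) ✓; V.y = 0.00, W.y = 0.00 ✓; |VW| = 16.90 ✓; ∠(KW, WV) = 90.00° ✓; |KW| = 10.00 ✓; bearing(K→Q) − bearing(K→W) = 108.0° ✓; |KQ| = 10.00 ✓; ∠(KQ, QG) = 90.00° ✓; |QG| = 23.90 ✗.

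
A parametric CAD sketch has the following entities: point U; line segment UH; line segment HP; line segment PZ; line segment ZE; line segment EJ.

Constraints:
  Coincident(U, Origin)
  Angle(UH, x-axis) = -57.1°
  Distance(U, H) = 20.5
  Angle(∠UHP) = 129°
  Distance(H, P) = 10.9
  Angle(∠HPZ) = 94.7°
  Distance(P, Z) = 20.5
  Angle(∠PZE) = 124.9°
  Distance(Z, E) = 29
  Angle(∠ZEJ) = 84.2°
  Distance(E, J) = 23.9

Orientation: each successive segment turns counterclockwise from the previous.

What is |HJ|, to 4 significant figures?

29.92

∠PZE = 124.9° gives ZE at 134.3° from the x-axis; with |ZE| = 29.0, E = (5.561, 22.52). ∠ZEJ = 84.2° gives EJ at -129.9° from the x-axis; with |EJ| = 23.9, J = (-9.770, 4.186). Then |HJ| = |J − H| = 29.92.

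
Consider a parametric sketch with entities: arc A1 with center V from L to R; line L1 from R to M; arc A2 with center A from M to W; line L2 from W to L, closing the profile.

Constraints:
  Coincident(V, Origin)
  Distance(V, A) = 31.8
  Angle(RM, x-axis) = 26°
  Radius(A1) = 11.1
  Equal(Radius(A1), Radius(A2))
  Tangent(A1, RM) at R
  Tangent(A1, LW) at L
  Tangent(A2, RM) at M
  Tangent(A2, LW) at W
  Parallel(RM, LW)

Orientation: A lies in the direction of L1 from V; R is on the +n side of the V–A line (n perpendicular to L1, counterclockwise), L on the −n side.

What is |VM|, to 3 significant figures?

33.7

Tangency of A1 to both parallel lines with radius 11.1 puts R and L at V ± 11.1·n: R = (-4.87, 9.98), L = (4.87, -9.98). Equal radii place M and W the same way about A: M = A + 11.1·n = (23.7, 23.9), W = A − 11.1·n = (33.4, 3.96). Then |VM| = |M − V| = 33.7.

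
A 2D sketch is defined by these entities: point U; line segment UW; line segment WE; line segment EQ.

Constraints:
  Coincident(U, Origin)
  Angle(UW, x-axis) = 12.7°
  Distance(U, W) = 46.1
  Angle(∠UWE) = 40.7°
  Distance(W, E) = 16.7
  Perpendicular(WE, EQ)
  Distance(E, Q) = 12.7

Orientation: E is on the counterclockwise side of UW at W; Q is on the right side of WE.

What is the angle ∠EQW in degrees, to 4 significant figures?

52.75°

U is at the origin; UW runs at 12.7° with length 46.1, so W = 46.1·(cos 12.7°, sin 12.7°) = (44.97, 10.13). ∠UWE = 40.7°, so WE runs at 12.7° + (180° − 40.7°) = 152.0° from the x-axis; with |WE| = 16.7, E = W + 16.7·(cos 152.0°, sin 152.0°) = (30.23, 17.98). The perpendicularity gives EQ at right angles to WE; with |EQ| = 12.7 on the right of WE, Q = E + 12.7·(0.4695, 0.8829) = (36.19, 29.19). Then cos ∠EQW = QE·QW / (|QE||QW|), giving 52.75°.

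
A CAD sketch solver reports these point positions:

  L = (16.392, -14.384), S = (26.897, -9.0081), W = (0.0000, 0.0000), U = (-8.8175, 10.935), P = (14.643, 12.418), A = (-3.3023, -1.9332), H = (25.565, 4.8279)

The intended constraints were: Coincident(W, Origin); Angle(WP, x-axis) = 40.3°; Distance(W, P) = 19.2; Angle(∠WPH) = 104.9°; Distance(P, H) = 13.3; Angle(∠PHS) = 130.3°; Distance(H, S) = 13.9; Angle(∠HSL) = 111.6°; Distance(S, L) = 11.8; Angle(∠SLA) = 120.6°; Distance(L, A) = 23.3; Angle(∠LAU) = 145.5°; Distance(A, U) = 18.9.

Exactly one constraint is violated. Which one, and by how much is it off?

Distance(A, U) = 18.9 — off by 4.90.

W = (0.00, 0.00) ✓; WP at 40.30° ✓; |WP| = 19.20 ✓; ∠WPH = 104.9° ✓; |PH| = 13.30 ✓; ∠PHS = 130.3° ✓; |HS| = 13.90 ✓; ∠HSL = 111.6° ✓; |SL| = 11.80 ✓; ∠SLA = 120.6° ✓; |LA| = 23.30 ✓; ∠LAU = 145.5° ✓; |AU| = 14.00 ✗.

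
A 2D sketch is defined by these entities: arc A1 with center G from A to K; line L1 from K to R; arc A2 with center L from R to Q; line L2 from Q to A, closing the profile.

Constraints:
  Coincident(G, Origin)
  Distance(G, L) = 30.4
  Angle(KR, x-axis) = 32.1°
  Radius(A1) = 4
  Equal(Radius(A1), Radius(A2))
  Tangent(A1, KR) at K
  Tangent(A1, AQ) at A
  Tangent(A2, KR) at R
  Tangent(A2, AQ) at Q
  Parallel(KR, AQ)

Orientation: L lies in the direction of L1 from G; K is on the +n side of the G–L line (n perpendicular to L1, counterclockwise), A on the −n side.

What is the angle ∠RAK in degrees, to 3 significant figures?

75.3°

The slot axis is L1's direction at 32.1°, so u = (cos 32.1°, sin 32.1°) = (0.847, 0.531) and n = (−sin 32.1°, cos 32.1°) = (-0.531, 0.847). G is at the origin and L lies 30.4 along u from G, so L = 30.4·u = (25.8, 16.2). Tangency of A1 to both parallel lines with radius 4.0 puts K and A at G ± 4.0·n: K = (-2.13, 3.39), A = (2.13, -3.39). Equal radii place R and Q the same way about L: R = L + 4.0·n = (23.6, 19.5), Q = L − 4.0·n = (27.9, 12.8). Then cos ∠RAK = AR·AK / (|AR||AK|), giving 75.3°.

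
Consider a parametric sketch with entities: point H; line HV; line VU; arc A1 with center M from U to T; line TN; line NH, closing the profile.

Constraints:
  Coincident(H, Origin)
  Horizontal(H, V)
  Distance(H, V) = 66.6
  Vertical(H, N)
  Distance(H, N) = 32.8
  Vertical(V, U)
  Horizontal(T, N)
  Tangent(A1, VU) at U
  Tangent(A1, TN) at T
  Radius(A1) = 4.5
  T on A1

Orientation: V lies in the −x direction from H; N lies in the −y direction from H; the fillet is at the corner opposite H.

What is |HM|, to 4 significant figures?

68.24

HN is vertical with |HN| = 32.8 and N on the −y side, so N = (0.000, -32.80). The virtual corner opposite H is at (-66.60, -32.80). The tangent condition forces MU to be normal to VU and since A1 is tangent to TN there, MT ⟂ TN, with radius 4.5, so the center M sits 4.5 in from both sides at M = (-62.10, -28.30). Then |HM| = |M − H| = 68.24.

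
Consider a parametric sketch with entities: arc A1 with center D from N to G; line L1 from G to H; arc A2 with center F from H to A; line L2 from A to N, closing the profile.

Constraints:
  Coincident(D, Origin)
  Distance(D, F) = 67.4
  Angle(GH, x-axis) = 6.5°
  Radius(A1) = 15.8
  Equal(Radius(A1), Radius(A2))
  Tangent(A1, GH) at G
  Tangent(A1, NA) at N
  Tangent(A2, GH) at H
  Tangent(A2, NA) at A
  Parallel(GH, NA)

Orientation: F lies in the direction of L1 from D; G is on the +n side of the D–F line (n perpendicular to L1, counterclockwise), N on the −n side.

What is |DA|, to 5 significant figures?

69.227

Tangency of A1 to both parallel lines with radius 15.8 puts G and N at D ± 15.8·n: G = (-1.7886, 15.698), N = (1.7886, -15.698). Equal radii place H and A the same way about F: H = F + 15.8·n = (65.178, 23.328), A = F − 15.8·n = (68.755, -8.0685). Then |DA| = |A − D| = 69.227.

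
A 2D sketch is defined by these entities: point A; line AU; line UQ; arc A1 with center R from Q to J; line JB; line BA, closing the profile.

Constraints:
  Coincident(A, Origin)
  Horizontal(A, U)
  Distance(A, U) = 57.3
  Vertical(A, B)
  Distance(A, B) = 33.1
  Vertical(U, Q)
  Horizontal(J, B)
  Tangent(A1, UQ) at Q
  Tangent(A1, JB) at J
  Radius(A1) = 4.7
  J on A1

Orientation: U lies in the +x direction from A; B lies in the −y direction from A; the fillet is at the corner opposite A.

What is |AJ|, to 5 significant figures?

62.148

A is at the origin; AU is horizontal with |AU| = 57.3 and U on the +x side, so U = (57.300, 0.0000). A and B share the same x with |AB| = 33.1 and B on the −y side, so B = (0.0000, -33.100). The virtual corner opposite A is at (57.300, -33.100). The tangent condition forces RQ to be normal to UQ and the tangent condition forces RJ to be normal to JB, with radius 4.7, so the center R sits 4.7 in from both sides at R = (52.600, -28.400). That places the tangent points at Q = (57.300, -28.400) on UQ and J = (52.600, -33.100) on JB. Then |AJ| = |J − A| = 62.148.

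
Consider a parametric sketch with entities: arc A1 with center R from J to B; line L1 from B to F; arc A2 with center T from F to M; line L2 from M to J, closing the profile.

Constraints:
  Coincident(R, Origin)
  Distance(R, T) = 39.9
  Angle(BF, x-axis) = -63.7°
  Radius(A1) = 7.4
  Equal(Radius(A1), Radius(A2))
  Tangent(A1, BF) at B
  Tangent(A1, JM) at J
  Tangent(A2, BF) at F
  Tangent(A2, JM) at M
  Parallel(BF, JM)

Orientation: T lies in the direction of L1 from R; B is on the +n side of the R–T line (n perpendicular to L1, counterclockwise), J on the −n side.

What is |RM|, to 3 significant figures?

40.6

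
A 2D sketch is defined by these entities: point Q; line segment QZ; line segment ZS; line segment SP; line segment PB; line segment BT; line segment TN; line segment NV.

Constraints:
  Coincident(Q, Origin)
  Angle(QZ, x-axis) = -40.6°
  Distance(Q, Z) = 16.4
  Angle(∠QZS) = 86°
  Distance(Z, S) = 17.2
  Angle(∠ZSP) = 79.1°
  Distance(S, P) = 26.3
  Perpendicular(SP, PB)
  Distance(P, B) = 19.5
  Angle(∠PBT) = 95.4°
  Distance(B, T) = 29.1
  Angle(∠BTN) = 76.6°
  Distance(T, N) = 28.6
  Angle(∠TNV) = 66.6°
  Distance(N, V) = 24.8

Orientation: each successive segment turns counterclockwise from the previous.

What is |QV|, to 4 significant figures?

6.741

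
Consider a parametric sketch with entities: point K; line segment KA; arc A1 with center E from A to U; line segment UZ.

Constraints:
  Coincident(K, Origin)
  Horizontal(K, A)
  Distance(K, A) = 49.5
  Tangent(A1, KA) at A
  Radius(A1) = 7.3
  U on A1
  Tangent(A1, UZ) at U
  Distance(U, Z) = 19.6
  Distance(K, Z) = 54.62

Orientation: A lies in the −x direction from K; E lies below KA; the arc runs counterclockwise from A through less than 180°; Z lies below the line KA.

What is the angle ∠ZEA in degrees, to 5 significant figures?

172.77°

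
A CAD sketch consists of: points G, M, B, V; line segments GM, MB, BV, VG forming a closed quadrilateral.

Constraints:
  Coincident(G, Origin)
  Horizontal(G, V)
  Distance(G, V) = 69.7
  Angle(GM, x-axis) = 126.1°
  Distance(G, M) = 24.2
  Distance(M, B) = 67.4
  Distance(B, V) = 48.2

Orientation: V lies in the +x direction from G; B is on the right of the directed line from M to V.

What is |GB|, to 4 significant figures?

43.48

Checks: |MB| = 67.40 ✓; |BV| = 48.20 ✓.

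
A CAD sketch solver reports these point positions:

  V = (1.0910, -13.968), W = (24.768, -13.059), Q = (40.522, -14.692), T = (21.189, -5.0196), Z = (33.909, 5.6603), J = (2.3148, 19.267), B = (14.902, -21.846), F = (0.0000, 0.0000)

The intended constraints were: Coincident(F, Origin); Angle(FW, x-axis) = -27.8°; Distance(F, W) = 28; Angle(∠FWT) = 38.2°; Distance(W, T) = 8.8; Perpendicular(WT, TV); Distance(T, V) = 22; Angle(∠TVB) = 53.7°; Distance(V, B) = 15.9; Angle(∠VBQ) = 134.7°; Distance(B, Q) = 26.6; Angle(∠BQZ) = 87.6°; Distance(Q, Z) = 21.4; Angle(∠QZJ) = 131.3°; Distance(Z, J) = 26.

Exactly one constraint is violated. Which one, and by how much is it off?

Distance(Z, J) = 26 — off by 8.40.

F = (0.00, 0.00) ✓; FW at -27.80° ✓; |FW| = 28.00 ✓; ∠FWT = 38.20° ✓; |WT| = 8.800 ✓; ∠(WT, TV) = 90.00° ✓; |TV| = 22.00 ✓; ∠TVB = 53.70° ✓; |VB| = 15.90 ✓; ∠VBQ = 134.7° ✓; |BQ| = 26.60 ✓; ∠BQZ = 87.60° ✓; |QZ| = 21.40 ✓; ∠QZJ = 131.3° ✓; |ZJ| = 34.40 ✗.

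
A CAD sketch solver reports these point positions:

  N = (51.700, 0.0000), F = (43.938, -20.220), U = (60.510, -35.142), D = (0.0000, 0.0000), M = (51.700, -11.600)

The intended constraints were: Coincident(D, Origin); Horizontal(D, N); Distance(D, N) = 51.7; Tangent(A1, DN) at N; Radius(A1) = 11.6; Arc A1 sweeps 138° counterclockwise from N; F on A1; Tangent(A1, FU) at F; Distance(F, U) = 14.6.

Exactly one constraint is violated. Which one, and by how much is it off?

Distance(F, U) = 14.6 — off by 7.70.

D = (0.00, 0.00) ✓; D.y = 0.00, N.y = 0.00 ✓; |DN| = 51.70 ✓; ∠(MN, ND) = 90.00° ✓; |MN| = 11.60 ✓; bearing(M→F) − bearing(M→N) = 138.0° ✓; |MF| = 11.60 ✓; ∠(MF, FU) = 90.00° ✓; |FU| = 22.30 ✗.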